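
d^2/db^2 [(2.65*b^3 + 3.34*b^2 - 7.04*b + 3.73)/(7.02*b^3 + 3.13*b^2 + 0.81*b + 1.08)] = (4.54747350886464e-13*b^7 + 212.738292*b^6 - 2172.014676*b^5 + 922.621752*b^4 + 867.555902*b^3 + 933.17145*b^2 + 48.397662*b - 0.214541999999996)/(345.948408*b^9 + 462.742956*b^8 + 326.074086*b^7 + 297.119629*b^6 + 180.006381*b^5 + 74.749311*b^4 + 41.524569*b^3 + 13.07826*b^2 + 2.834352*b + 1.259712)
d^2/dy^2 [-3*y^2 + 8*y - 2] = -6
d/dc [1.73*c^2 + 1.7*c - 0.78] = 3.46*c + 1.7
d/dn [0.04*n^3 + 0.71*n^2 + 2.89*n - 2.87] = 0.12*n^2 + 1.42*n + 2.89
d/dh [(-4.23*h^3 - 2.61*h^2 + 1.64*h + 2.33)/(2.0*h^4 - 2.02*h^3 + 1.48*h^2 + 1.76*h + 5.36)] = (8.46*h^6 + 10.44*h^5 - 21.3726*h^4 - 26.904*h^3 - 60.9194*h^2 - 34.876*h + 4.6896)/(4.0*h^8 - 8.08*h^7 + 10.0004*h^6 + 1.0608*h^5 + 16.52*h^4 - 16.4448*h^3 + 18.9632*h^2 + 18.8672*h + 28.7296)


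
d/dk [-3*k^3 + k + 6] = 1 - 9*k^2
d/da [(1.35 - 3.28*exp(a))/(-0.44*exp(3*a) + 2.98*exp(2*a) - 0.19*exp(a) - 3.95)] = (-2.8864*exp(3*a) + 11.5564*exp(2*a) - 8.046*exp(a) + 13.2125)*exp(a)/(0.1936*exp(6*a) - 2.6224*exp(5*a) + 9.0476*exp(4*a) + 2.3436*exp(3*a) - 23.5059*exp(2*a) + 1.501*exp(a) + 15.6025)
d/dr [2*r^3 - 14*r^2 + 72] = 2*r*(3*r - 14)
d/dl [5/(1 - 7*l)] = 35/(7*l - 1)^2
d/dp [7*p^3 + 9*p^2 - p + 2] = 21*p^2 + 18*p - 1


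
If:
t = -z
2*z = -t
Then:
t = 0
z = 0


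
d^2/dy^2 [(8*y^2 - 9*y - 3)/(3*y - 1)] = -92/(27*y^3 - 27*y^2 + 9*y - 1)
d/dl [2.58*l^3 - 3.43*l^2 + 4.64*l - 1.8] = 7.74*l^2 - 6.86*l + 4.64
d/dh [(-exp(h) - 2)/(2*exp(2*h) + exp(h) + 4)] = ((exp(h) + 2)*(4*exp(h) + 1) - 2*exp(2*h) - exp(h) - 4)*exp(h)/(2*exp(2*h) + exp(h) + 4)^2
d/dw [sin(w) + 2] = cos(w)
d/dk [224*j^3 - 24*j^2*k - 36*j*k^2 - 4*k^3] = -24*j^2 - 72*j*k - 12*k^2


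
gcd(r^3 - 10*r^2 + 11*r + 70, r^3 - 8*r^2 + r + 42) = r^2 - 5*r - 14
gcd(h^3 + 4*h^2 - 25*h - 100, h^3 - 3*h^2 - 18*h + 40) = h^2 - h - 20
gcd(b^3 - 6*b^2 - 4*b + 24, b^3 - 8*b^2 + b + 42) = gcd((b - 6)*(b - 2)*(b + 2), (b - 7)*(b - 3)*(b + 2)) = b + 2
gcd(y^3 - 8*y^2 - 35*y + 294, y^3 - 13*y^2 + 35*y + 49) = y^2 - 14*y + 49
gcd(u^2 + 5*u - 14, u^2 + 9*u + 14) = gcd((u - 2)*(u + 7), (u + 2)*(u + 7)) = u + 7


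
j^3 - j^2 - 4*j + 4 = (j - 2)*(j - 1)*(j + 2)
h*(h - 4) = h^2 - 4*h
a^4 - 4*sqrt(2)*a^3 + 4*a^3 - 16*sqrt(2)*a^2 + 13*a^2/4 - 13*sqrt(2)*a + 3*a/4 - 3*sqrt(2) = (a + 1/2)^2*(a + 3)*(a - 4*sqrt(2))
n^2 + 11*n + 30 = (n + 5)*(n + 6)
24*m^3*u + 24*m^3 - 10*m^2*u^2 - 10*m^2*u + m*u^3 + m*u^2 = (-6*m + u)*(-4*m + u)*(m*u + m)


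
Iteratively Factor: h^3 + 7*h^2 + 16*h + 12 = (h + 2)*(h^2 + 5*h + 6) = (h + 2)*(h + 3)*(h + 2)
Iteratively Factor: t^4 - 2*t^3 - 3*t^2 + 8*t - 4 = (t - 1)*(t^3 - t^2 - 4*t + 4) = (t - 1)*(t + 2)*(t^2 - 3*t + 2) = (t - 2)*(t - 1)*(t + 2)*(t - 1)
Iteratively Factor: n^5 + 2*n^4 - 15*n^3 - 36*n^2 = (n - 4)*(n^4 + 6*n^3 + 9*n^2) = (n - 4)*(n + 3)*(n^3 + 3*n^2) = n*(n - 4)*(n + 3)*(n^2 + 3*n) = n*(n - 4)*(n + 3)^2*(n)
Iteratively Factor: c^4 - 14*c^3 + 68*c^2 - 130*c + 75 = (c - 5)*(c^3 - 9*c^2 + 23*c - 15) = (c - 5)^2*(c^2 - 4*c + 3) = (c - 5)^2*(c - 1)*(c - 3)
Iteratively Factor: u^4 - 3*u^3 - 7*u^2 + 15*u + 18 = (u - 3)*(u^3 - 7*u - 6) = (u - 3)*(u + 2)*(u^2 - 2*u - 3) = (u - 3)*(u + 1)*(u + 2)*(u - 3)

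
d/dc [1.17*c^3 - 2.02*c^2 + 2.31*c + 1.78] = 3.51*c^2 - 4.04*c + 2.31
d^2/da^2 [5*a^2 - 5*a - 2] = 10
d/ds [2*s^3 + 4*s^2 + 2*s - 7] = 6*s^2 + 8*s + 2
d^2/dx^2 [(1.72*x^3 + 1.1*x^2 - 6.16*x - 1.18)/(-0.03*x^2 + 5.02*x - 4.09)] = (-1.73472347597681e-18*x^5 - 86.58752*x^3 + 212.704368*x^2 - 178.235232*x + 275.333328)/(2.7e-5*x^6 - 0.013554*x^5 + 2.279079*x^4 - 130.201732*x^3 + 310.714437*x^2 - 251.925186*x + 68.417929)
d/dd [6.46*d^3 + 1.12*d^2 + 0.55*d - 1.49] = 19.38*d^2 + 2.24*d + 0.55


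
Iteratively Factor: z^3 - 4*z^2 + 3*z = (z - 1)*(z^2 - 3*z) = (z - 3)*(z - 1)*(z)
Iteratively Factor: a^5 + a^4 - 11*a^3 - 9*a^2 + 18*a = (a + 3)*(a^4 - 2*a^3 - 5*a^2 + 6*a) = (a - 3)*(a + 3)*(a^3 + a^2 - 2*a) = (a - 3)*(a - 1)*(a + 3)*(a^2 + 2*a) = a*(a - 3)*(a - 1)*(a + 3)*(a + 2)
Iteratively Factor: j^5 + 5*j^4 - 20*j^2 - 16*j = (j + 2)*(j^4 + 3*j^3 - 6*j^2 - 8*j) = (j + 2)*(j + 4)*(j^3 - j^2 - 2*j) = (j + 1)*(j + 2)*(j + 4)*(j^2 - 2*j) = (j - 2)*(j + 1)*(j + 2)*(j + 4)*(j)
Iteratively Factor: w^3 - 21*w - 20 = (w + 4)*(w^2 - 4*w - 5) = (w - 5)*(w + 4)*(w + 1)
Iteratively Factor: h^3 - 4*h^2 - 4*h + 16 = (h - 2)*(h^2 - 2*h - 8) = (h - 4)*(h - 2)*(h + 2)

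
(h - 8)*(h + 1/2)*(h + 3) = h^3 - 9*h^2/2 - 53*h/2 - 12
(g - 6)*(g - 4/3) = g^2 - 22*g/3 + 8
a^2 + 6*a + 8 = (a + 2)*(a + 4)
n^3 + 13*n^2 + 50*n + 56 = (n + 2)*(n + 4)*(n + 7)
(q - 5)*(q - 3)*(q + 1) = q^3 - 7*q^2 + 7*q + 15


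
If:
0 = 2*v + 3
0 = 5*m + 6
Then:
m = -6/5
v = -3/2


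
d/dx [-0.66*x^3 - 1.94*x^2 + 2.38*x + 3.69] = -1.98*x^2 - 3.88*x + 2.38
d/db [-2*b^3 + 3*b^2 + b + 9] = -6*b^2 + 6*b + 1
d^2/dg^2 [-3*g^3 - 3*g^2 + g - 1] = -18*g - 6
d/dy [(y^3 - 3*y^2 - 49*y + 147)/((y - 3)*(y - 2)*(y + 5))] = 3*(y^2 + 26*y + 49)/(y^4 + 6*y^3 - 11*y^2 - 60*y + 100)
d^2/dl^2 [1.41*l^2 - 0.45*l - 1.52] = 2.82000000000000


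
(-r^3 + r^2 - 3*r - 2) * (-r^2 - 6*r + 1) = r^5 + 5*r^4 - 4*r^3 + 21*r^2 + 9*r - 2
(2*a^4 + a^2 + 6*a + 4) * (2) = 4*a^4 + 2*a^2 + 12*a + 8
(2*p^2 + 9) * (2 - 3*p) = -6*p^3 + 4*p^2 - 27*p + 18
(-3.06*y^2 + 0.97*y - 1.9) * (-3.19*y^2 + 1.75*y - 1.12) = 9.7614*y^4 - 8.4493*y^3 + 11.1857*y^2 - 4.4114*y + 2.128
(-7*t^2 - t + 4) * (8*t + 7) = -56*t^3 - 57*t^2 + 25*t + 28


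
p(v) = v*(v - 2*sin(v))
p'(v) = v*(1 - 2*cos(v)) + v - 2*sin(v) = -2*v*cos(v) + 2*v - 2*sin(v)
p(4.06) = 22.94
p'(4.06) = 14.64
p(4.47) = 28.66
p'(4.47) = 13.03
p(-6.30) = 39.48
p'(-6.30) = 0.03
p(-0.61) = -0.33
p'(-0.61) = 0.93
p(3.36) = 12.75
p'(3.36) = 13.71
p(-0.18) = -0.03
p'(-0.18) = 0.35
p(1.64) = -0.58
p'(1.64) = 1.51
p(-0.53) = -0.25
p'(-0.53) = 0.87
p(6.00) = 39.35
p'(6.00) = 1.04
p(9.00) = 73.58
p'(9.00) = 33.58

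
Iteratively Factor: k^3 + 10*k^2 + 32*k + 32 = (k + 4)*(k^2 + 6*k + 8) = (k + 2)*(k + 4)*(k + 4)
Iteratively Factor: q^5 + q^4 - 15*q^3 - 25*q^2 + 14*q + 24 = (q + 3)*(q^4 - 2*q^3 - 9*q^2 + 2*q + 8) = (q + 2)*(q + 3)*(q^3 - 4*q^2 - q + 4) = (q - 1)*(q + 2)*(q + 3)*(q^2 - 3*q - 4) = (q - 1)*(q + 1)*(q + 2)*(q + 3)*(q - 4)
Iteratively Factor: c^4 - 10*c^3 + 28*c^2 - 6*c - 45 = (c - 5)*(c^3 - 5*c^2 + 3*c + 9) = (c - 5)*(c - 3)*(c^2 - 2*c - 3) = (c - 5)*(c - 3)*(c + 1)*(c - 3)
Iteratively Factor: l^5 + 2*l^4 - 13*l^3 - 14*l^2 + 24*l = (l + 2)*(l^4 - 13*l^2 + 12*l) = (l - 1)*(l + 2)*(l^3 + l^2 - 12*l) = (l - 3)*(l - 1)*(l + 2)*(l^2 + 4*l) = l*(l - 3)*(l - 1)*(l + 2)*(l + 4)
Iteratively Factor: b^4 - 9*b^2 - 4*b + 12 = (b - 1)*(b^3 + b^2 - 8*b - 12) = (b - 1)*(b + 2)*(b^2 - b - 6) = (b - 1)*(b + 2)^2*(b - 3)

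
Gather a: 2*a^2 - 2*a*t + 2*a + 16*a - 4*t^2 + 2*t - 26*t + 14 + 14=2*a^2 + a*(18 - 2*t) - 4*t^2 - 24*t + 28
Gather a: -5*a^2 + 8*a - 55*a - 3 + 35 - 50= -5*a^2 - 47*a - 18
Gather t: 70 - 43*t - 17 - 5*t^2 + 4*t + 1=-5*t^2 - 39*t + 54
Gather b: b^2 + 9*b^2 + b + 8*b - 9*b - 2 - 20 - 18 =10*b^2 - 40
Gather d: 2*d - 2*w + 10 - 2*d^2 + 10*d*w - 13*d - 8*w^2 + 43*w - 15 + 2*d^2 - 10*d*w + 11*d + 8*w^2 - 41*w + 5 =0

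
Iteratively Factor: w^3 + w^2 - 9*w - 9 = (w - 3)*(w^2 + 4*w + 3) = (w - 3)*(w + 1)*(w + 3)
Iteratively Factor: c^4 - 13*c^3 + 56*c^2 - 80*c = (c)*(c^3 - 13*c^2 + 56*c - 80) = c*(c - 4)*(c^2 - 9*c + 20) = c*(c - 4)^2*(c - 5)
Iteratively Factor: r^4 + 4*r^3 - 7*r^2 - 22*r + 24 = (r + 3)*(r^3 + r^2 - 10*r + 8) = (r - 1)*(r + 3)*(r^2 + 2*r - 8) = (r - 2)*(r - 1)*(r + 3)*(r + 4)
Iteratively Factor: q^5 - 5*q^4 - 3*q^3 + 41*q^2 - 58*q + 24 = (q - 2)*(q^4 - 3*q^3 - 9*q^2 + 23*q - 12) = (q - 2)*(q - 1)*(q^3 - 2*q^2 - 11*q + 12) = (q - 4)*(q - 2)*(q - 1)*(q^2 + 2*q - 3) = (q - 4)*(q - 2)*(q - 1)*(q + 3)*(q - 1)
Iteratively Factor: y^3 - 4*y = (y - 2)*(y^2 + 2*y) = y*(y - 2)*(y + 2)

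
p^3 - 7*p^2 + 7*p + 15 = (p - 5)*(p - 3)*(p + 1)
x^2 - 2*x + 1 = (x - 1)^2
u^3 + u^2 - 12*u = u*(u - 3)*(u + 4)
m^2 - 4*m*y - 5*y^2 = (m - 5*y)*(m + y)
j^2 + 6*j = j*(j + 6)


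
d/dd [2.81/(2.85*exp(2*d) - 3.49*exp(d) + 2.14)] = (9.8069 - 16.017*exp(d))*exp(d)/(2.85*exp(2*d) - 3.49*exp(d) + 2.14)^2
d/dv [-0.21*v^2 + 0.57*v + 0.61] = 0.57 - 0.42*v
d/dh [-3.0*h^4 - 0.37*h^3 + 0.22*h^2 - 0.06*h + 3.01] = -12.0*h^3 - 1.11*h^2 + 0.44*h - 0.06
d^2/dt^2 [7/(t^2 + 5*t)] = 14*(-t*(t + 5) + (2*t + 5)^2)/(t^3*(t + 5)^3)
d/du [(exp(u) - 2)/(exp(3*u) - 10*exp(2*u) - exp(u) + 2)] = ((exp(u) - 2)*(-3*exp(2*u) + 20*exp(u) + 1) + exp(3*u) - 10*exp(2*u) - exp(u) + 2)*exp(u)/(exp(3*u) - 10*exp(2*u) - exp(u) + 2)^2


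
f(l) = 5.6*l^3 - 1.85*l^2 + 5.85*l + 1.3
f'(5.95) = 578.60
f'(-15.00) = 3841.35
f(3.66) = 272.49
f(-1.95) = -58.67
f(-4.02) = -415.92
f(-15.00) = -19402.70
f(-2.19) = -79.20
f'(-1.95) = 76.95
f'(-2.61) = 129.95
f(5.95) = 1150.22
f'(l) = 16.8*l^2 - 3.7*l + 5.85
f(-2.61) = -126.14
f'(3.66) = 217.35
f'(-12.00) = 2469.45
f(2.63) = 105.76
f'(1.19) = 25.24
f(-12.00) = -10012.10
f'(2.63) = 112.32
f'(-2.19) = 94.53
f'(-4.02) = 292.22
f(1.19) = 15.08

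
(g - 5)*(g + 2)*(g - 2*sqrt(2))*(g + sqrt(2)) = g^4 - 3*g^3 - sqrt(2)*g^3 - 14*g^2 + 3*sqrt(2)*g^2 + 12*g + 10*sqrt(2)*g + 40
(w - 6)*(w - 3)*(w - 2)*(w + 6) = w^4 - 5*w^3 - 30*w^2 + 180*w - 216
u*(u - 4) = u^2 - 4*u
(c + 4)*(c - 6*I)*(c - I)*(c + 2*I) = c^4 + 4*c^3 - 5*I*c^3 + 8*c^2 - 20*I*c^2 + 32*c - 12*I*c - 48*I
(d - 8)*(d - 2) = d^2 - 10*d + 16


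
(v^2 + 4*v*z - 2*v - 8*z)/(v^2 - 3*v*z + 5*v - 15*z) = (v^2 + 4*v*z - 2*v - 8*z)/(v^2 - 3*v*z + 5*v - 15*z)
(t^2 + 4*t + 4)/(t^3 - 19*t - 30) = (t + 2)/(t^2 - 2*t - 15)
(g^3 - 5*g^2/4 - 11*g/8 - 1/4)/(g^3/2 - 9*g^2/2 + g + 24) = (8*g^3 - 10*g^2 - 11*g - 2)/(4*(g^3 - 9*g^2 + 2*g + 48))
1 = 1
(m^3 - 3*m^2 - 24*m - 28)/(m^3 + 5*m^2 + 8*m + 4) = (m - 7)/(m + 1)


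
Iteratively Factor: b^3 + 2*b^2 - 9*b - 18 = (b - 3)*(b^2 + 5*b + 6) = (b - 3)*(b + 2)*(b + 3)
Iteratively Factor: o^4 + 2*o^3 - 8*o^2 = (o)*(o^3 + 2*o^2 - 8*o) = o*(o - 2)*(o^2 + 4*o) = o*(o - 2)*(o + 4)*(o)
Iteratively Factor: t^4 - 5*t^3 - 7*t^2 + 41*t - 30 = (t - 5)*(t^3 - 7*t + 6) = (t - 5)*(t + 3)*(t^2 - 3*t + 2) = (t - 5)*(t - 1)*(t + 3)*(t - 2)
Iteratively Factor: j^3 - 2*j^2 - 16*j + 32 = (j - 2)*(j^2 - 16) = (j - 2)*(j + 4)*(j - 4)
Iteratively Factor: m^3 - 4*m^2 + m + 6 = (m - 2)*(m^2 - 2*m - 3) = (m - 3)*(m - 2)*(m + 1)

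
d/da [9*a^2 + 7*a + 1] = 18*a + 7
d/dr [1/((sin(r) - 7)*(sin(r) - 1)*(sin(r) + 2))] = 3*(4*sin(r) + cos(r)^2 + 2)*cos(r)/((sin(r) - 7)^2*(sin(r) - 1)^2*(sin(r) + 2)^2)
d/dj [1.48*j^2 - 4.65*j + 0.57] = 2.96*j - 4.65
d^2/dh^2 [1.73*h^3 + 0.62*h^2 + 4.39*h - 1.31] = 10.38*h + 1.24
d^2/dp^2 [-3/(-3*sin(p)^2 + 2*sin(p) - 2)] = 6*(-18*sin(p)^4 + 9*sin(p)^3 + 37*sin(p)^2 - 20*sin(p) - 2)/(3*sin(p)^2 - 2*sin(p) + 2)^3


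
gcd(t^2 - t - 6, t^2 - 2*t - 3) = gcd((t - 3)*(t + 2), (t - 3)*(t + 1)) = t - 3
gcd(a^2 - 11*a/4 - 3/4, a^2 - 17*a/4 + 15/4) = a - 3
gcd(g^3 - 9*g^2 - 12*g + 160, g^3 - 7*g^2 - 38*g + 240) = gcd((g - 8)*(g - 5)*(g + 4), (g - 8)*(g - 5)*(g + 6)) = g^2 - 13*g + 40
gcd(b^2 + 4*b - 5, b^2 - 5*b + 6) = 1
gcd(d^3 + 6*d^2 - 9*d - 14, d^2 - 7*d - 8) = d + 1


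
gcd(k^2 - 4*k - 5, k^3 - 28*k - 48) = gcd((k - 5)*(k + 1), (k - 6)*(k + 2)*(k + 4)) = 1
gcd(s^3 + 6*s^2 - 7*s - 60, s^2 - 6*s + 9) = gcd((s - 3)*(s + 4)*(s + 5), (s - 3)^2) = s - 3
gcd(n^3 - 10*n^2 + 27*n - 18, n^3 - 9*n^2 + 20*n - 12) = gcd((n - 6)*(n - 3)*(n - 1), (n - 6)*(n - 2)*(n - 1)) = n^2 - 7*n + 6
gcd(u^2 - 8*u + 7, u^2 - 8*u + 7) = u^2 - 8*u + 7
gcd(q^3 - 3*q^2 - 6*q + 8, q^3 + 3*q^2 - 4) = q^2 + q - 2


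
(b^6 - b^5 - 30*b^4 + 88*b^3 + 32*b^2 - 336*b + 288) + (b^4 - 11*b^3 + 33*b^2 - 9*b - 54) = b^6 - b^5 - 29*b^4 + 77*b^3 + 65*b^2 - 345*b + 234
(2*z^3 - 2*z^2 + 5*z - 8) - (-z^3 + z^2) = 3*z^3 - 3*z^2 + 5*z - 8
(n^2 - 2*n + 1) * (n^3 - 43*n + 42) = n^5 - 2*n^4 - 42*n^3 + 128*n^2 - 127*n + 42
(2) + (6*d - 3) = 6*d - 1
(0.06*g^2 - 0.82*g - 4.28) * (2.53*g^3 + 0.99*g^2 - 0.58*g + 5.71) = 0.1518*g^5 - 2.0152*g^4 - 11.675*g^3 - 3.419*g^2 - 2.1998*g - 24.4388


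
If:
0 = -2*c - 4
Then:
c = -2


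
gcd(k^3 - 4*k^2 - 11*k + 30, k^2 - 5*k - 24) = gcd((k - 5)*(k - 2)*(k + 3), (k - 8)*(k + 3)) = k + 3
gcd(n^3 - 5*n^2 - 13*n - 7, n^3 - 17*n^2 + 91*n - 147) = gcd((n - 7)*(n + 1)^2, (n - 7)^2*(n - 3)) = n - 7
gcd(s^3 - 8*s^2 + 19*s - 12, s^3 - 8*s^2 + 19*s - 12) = s^3 - 8*s^2 + 19*s - 12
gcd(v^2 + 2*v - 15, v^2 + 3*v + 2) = 1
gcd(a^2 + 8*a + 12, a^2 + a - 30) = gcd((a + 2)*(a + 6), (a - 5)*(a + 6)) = a + 6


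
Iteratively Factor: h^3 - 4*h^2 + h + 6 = (h - 2)*(h^2 - 2*h - 3) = (h - 2)*(h + 1)*(h - 3)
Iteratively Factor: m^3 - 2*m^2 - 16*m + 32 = (m - 4)*(m^2 + 2*m - 8) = (m - 4)*(m + 4)*(m - 2)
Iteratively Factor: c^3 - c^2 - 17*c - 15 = (c + 3)*(c^2 - 4*c - 5) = (c - 5)*(c + 3)*(c + 1)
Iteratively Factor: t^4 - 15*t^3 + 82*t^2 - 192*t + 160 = (t - 4)*(t^3 - 11*t^2 + 38*t - 40) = (t - 5)*(t - 4)*(t^2 - 6*t + 8) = (t - 5)*(t - 4)*(t - 2)*(t - 4)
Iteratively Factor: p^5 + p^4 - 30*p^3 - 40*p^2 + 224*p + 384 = (p - 4)*(p^4 + 5*p^3 - 10*p^2 - 80*p - 96) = (p - 4)^2*(p^3 + 9*p^2 + 26*p + 24) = (p - 4)^2*(p + 3)*(p^2 + 6*p + 8) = (p - 4)^2*(p + 3)*(p + 4)*(p + 2)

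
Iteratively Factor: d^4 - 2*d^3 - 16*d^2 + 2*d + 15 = (d + 1)*(d^3 - 3*d^2 - 13*d + 15) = (d - 1)*(d + 1)*(d^2 - 2*d - 15) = (d - 1)*(d + 1)*(d + 3)*(d - 5)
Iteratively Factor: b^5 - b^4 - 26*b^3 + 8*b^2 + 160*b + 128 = (b + 2)*(b^4 - 3*b^3 - 20*b^2 + 48*b + 64) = (b + 1)*(b + 2)*(b^3 - 4*b^2 - 16*b + 64) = (b - 4)*(b + 1)*(b + 2)*(b^2 - 16) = (b - 4)^2*(b + 1)*(b + 2)*(b + 4)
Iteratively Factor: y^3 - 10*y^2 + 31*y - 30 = (y - 3)*(y^2 - 7*y + 10) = (y - 3)*(y - 2)*(y - 5)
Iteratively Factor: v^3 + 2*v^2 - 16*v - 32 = (v - 4)*(v^2 + 6*v + 8) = (v - 4)*(v + 2)*(v + 4)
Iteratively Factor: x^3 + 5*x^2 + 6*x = (x + 2)*(x^2 + 3*x) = x*(x + 2)*(x + 3)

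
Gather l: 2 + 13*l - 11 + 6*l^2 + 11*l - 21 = 6*l^2 + 24*l - 30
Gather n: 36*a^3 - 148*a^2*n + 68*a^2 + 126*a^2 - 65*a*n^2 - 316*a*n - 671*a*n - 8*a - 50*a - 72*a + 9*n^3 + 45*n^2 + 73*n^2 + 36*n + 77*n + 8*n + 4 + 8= 36*a^3 + 194*a^2 - 130*a + 9*n^3 + n^2*(118 - 65*a) + n*(-148*a^2 - 987*a + 121) + 12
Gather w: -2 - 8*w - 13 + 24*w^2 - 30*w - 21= 24*w^2 - 38*w - 36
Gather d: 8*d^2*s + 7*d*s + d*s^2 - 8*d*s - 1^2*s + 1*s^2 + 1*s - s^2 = 8*d^2*s + d*(s^2 - s)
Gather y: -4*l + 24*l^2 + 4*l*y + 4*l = 24*l^2 + 4*l*y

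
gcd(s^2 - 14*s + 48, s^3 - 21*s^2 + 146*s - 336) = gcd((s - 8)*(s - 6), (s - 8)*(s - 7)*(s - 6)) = s^2 - 14*s + 48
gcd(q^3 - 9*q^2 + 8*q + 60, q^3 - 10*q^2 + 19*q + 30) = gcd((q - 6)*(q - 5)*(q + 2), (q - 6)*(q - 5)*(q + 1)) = q^2 - 11*q + 30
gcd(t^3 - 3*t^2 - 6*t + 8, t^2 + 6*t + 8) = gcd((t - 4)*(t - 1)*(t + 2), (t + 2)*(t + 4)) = t + 2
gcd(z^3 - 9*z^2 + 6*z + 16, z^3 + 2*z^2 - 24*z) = 1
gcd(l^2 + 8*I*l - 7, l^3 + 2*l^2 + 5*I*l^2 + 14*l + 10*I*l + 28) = l + 7*I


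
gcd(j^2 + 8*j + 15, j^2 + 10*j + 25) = j + 5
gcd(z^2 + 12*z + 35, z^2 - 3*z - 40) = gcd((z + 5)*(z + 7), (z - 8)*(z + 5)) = z + 5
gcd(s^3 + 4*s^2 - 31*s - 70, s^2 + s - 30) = s - 5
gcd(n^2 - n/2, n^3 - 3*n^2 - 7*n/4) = n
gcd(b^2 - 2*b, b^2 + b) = b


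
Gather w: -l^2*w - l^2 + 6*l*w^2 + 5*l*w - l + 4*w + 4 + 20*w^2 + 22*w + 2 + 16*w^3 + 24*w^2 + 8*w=-l^2 - l + 16*w^3 + w^2*(6*l + 44) + w*(-l^2 + 5*l + 34) + 6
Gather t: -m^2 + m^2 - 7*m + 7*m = 0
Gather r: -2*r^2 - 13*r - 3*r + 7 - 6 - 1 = -2*r^2 - 16*r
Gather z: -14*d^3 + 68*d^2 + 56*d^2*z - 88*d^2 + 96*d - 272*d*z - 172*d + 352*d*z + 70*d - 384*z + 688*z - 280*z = -14*d^3 - 20*d^2 - 6*d + z*(56*d^2 + 80*d + 24)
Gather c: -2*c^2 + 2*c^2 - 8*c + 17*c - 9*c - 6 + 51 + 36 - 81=0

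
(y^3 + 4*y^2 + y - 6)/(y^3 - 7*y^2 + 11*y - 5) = (y^2 + 5*y + 6)/(y^2 - 6*y + 5)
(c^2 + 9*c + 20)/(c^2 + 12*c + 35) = (c + 4)/(c + 7)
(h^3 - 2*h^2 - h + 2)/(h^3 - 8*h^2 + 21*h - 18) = (h^2 - 1)/(h^2 - 6*h + 9)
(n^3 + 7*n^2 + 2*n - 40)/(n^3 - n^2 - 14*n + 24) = (n + 5)/(n - 3)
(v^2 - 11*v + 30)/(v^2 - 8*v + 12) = (v - 5)/(v - 2)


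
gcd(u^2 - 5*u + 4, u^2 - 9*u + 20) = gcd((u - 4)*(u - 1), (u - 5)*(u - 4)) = u - 4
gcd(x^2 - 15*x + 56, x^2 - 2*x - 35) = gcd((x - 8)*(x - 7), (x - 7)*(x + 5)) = x - 7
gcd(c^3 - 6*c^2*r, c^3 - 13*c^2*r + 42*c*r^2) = -c^2 + 6*c*r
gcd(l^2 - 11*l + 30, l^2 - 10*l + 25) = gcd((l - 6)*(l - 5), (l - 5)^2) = l - 5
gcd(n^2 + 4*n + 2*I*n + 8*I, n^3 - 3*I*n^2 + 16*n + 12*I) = n + 2*I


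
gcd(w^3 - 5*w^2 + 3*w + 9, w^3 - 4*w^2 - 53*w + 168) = w - 3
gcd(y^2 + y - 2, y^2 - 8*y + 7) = y - 1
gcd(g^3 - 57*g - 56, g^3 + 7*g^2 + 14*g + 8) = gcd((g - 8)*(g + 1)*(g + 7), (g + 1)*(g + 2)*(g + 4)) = g + 1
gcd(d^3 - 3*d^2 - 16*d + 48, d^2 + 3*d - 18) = d - 3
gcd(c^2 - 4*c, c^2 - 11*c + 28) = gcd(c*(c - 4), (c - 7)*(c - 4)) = c - 4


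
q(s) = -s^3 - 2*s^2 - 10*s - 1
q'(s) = -3*s^2 - 4*s - 10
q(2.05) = -38.52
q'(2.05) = -30.81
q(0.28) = -3.98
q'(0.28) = -11.36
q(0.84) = -11.40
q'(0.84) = -15.48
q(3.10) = -81.01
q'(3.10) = -51.23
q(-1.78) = 16.10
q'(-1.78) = -12.39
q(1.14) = -16.48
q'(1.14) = -18.46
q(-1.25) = 10.33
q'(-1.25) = -9.69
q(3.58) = -108.32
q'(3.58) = -62.77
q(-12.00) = 1559.00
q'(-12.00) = -394.00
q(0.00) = -1.00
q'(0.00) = -10.00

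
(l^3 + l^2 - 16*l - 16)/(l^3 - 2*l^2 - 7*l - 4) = (l + 4)/(l + 1)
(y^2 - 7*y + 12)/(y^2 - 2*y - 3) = (y - 4)/(y + 1)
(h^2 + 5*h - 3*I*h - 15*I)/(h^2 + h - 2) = (h^2 + h*(5 - 3*I) - 15*I)/(h^2 + h - 2)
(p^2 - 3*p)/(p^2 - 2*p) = (p - 3)/(p - 2)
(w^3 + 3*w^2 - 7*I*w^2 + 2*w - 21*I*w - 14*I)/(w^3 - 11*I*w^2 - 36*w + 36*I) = (w^3 + w^2*(3 - 7*I) + w*(2 - 21*I) - 14*I)/(w^3 - 11*I*w^2 - 36*w + 36*I)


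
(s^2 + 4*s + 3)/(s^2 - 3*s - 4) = (s + 3)/(s - 4)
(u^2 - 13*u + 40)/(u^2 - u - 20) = (u - 8)/(u + 4)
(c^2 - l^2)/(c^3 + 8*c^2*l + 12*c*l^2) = (c^2 - l^2)/(c*(c^2 + 8*c*l + 12*l^2))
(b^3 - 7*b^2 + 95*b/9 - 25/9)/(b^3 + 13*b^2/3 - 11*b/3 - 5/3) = (9*b^3 - 63*b^2 + 95*b - 25)/(3*(3*b^3 + 13*b^2 - 11*b - 5))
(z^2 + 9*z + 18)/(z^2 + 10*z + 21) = (z + 6)/(z + 7)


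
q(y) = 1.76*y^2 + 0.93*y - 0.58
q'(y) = 3.52*y + 0.93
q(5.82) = 64.45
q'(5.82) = 21.42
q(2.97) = 17.71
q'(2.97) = 11.38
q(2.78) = 15.61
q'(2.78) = 10.72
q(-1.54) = 2.16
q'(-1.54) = -4.49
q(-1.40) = 1.57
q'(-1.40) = -4.00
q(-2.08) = 5.10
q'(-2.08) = -6.39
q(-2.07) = 5.04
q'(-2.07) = -6.36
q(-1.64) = 2.63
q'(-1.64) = -4.84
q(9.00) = 150.35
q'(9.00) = 32.61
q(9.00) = 150.35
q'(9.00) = 32.61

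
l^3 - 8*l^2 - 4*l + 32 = (l - 8)*(l - 2)*(l + 2)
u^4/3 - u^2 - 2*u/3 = u*(u/3 + 1/3)*(u - 2)*(u + 1)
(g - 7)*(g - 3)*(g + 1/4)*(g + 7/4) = g^4 - 8*g^3 + 23*g^2/16 + 301*g/8 + 147/16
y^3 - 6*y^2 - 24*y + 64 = (y - 8)*(y - 2)*(y + 4)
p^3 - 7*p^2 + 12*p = p*(p - 4)*(p - 3)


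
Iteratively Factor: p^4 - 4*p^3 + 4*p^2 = (p)*(p^3 - 4*p^2 + 4*p) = p*(p - 2)*(p^2 - 2*p) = p*(p - 2)^2*(p)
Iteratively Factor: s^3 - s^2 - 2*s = (s)*(s^2 - s - 2) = s*(s - 2)*(s + 1)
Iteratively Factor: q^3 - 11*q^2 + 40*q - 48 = (q - 3)*(q^2 - 8*q + 16) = (q - 4)*(q - 3)*(q - 4)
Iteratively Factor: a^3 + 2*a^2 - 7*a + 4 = (a + 4)*(a^2 - 2*a + 1) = (a - 1)*(a + 4)*(a - 1)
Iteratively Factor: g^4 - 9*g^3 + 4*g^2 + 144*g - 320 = (g - 4)*(g^3 - 5*g^2 - 16*g + 80) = (g - 4)^2*(g^2 - g - 20) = (g - 5)*(g - 4)^2*(g + 4)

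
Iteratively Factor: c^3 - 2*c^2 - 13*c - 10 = (c + 1)*(c^2 - 3*c - 10) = (c - 5)*(c + 1)*(c + 2)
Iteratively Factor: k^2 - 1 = (k - 1)*(k + 1)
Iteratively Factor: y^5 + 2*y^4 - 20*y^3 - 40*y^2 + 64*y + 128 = (y - 2)*(y^4 + 4*y^3 - 12*y^2 - 64*y - 64) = (y - 4)*(y - 2)*(y^3 + 8*y^2 + 20*y + 16) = (y - 4)*(y - 2)*(y + 2)*(y^2 + 6*y + 8) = (y - 4)*(y - 2)*(y + 2)^2*(y + 4)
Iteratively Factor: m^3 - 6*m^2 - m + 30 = (m + 2)*(m^2 - 8*m + 15) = (m - 3)*(m + 2)*(m - 5)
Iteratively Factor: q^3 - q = (q)*(q^2 - 1) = q*(q + 1)*(q - 1)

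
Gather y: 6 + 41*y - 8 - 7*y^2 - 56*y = -7*y^2 - 15*y - 2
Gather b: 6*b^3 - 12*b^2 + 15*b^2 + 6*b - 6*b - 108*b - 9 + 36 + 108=6*b^3 + 3*b^2 - 108*b + 135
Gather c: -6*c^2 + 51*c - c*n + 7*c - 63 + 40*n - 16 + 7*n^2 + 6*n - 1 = -6*c^2 + c*(58 - n) + 7*n^2 + 46*n - 80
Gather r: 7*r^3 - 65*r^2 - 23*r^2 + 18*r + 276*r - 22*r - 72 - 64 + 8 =7*r^3 - 88*r^2 + 272*r - 128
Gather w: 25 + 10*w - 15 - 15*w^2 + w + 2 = -15*w^2 + 11*w + 12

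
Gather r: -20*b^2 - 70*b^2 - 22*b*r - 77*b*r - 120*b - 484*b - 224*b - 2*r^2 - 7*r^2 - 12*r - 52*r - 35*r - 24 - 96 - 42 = -90*b^2 - 828*b - 9*r^2 + r*(-99*b - 99) - 162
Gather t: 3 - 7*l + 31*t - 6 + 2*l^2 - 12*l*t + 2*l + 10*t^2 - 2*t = 2*l^2 - 5*l + 10*t^2 + t*(29 - 12*l) - 3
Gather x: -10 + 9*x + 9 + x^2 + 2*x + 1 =x^2 + 11*x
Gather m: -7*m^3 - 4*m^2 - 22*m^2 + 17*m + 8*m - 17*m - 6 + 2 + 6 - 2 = -7*m^3 - 26*m^2 + 8*m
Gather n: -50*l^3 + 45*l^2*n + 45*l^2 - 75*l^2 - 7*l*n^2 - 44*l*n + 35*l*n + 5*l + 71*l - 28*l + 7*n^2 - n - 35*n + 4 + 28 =-50*l^3 - 30*l^2 + 48*l + n^2*(7 - 7*l) + n*(45*l^2 - 9*l - 36) + 32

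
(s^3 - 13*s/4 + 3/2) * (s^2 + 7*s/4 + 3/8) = s^5 + 7*s^4/4 - 23*s^3/8 - 67*s^2/16 + 45*s/32 + 9/16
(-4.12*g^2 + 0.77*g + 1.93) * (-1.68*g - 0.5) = 6.9216*g^3 + 0.7664*g^2 - 3.6274*g - 0.965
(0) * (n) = 0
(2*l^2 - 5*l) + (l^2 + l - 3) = 3*l^2 - 4*l - 3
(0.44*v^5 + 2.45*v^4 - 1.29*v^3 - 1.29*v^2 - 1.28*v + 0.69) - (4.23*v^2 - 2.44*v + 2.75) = 0.44*v^5 + 2.45*v^4 - 1.29*v^3 - 5.52*v^2 + 1.16*v - 2.06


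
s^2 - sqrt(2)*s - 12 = (s - 3*sqrt(2))*(s + 2*sqrt(2))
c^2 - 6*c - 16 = (c - 8)*(c + 2)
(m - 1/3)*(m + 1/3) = m^2 - 1/9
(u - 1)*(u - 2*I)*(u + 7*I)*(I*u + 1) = I*u^4 - 4*u^3 - I*u^3 + 4*u^2 + 19*I*u^2 + 14*u - 19*I*u - 14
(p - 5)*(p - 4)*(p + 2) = p^3 - 7*p^2 + 2*p + 40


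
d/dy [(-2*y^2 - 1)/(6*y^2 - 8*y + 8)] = (4*y^2 - 5*y - 2)/(9*y^4 - 24*y^3 + 40*y^2 - 32*y + 16)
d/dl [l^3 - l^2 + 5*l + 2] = 3*l^2 - 2*l + 5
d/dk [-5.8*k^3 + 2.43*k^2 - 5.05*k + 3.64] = -17.4*k^2 + 4.86*k - 5.05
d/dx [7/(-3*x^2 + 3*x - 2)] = 21*(2*x - 1)/(3*x^2 - 3*x + 2)^2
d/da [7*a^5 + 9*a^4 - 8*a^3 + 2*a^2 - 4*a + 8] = 35*a^4 + 36*a^3 - 24*a^2 + 4*a - 4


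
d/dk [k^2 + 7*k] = 2*k + 7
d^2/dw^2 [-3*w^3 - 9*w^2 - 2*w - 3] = -18*w - 18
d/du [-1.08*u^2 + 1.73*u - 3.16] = 1.73 - 2.16*u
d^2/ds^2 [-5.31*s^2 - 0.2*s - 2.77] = -10.6200000000000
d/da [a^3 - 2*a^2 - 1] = a*(3*a - 4)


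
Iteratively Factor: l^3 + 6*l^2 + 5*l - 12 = (l - 1)*(l^2 + 7*l + 12) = (l - 1)*(l + 3)*(l + 4)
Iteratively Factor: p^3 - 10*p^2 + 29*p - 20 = (p - 5)*(p^2 - 5*p + 4) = (p - 5)*(p - 4)*(p - 1)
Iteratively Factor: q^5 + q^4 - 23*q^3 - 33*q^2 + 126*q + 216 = (q - 3)*(q^4 + 4*q^3 - 11*q^2 - 66*q - 72) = (q - 4)*(q - 3)*(q^3 + 8*q^2 + 21*q + 18) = (q - 4)*(q - 3)*(q + 2)*(q^2 + 6*q + 9) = (q - 4)*(q - 3)*(q + 2)*(q + 3)*(q + 3)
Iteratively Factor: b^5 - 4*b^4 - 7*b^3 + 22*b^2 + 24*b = (b - 3)*(b^4 - b^3 - 10*b^2 - 8*b) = b*(b - 3)*(b^3 - b^2 - 10*b - 8) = b*(b - 4)*(b - 3)*(b^2 + 3*b + 2) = b*(b - 4)*(b - 3)*(b + 2)*(b + 1)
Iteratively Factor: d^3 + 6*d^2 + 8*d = (d + 2)*(d^2 + 4*d) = (d + 2)*(d + 4)*(d)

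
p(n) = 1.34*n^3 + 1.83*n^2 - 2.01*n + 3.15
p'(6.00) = 164.67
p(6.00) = 346.41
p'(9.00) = 356.55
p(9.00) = 1110.15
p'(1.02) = 5.91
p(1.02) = 4.43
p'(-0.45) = -2.84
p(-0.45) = 4.30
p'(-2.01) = 6.87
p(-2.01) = 3.70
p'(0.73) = 2.80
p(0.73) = 3.18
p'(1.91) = 19.65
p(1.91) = 15.32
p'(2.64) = 35.67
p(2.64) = 35.25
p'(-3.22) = 27.89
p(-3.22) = -16.14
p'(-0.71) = -2.58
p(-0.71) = 5.02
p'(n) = 4.02*n^2 + 3.66*n - 2.01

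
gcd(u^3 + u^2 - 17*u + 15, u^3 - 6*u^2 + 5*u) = u - 1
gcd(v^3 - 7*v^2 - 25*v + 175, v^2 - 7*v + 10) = v - 5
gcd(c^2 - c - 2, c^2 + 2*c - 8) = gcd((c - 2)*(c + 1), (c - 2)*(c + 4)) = c - 2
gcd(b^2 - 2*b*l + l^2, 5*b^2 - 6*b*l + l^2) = b - l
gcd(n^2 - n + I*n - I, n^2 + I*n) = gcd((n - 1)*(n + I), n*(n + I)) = n + I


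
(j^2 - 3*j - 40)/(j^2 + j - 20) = (j - 8)/(j - 4)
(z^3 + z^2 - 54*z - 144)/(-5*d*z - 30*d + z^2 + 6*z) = (z^2 - 5*z - 24)/(-5*d + z)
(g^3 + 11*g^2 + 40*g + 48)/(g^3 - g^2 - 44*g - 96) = (g + 4)/(g - 8)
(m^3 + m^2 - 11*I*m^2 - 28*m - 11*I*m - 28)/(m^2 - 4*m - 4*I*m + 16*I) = (m^2 + m*(1 - 7*I) - 7*I)/(m - 4)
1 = 1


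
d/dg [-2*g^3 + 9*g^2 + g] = -6*g^2 + 18*g + 1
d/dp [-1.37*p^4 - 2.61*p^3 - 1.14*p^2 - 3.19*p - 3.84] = -5.48*p^3 - 7.83*p^2 - 2.28*p - 3.19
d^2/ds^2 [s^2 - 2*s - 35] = 2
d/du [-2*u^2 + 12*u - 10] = 12 - 4*u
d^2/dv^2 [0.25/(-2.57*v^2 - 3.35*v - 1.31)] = (3.30245*v^2 + 4.30475*v - 0.25*(5.14*v + 3.35)*(10.28*v + 6.7) + 1.68335)/(2.57*v^2 + 3.35*v + 1.31)^3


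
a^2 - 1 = (a - 1)*(a + 1)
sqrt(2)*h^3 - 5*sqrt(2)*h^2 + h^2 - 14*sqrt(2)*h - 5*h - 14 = (h - 7)*(h + 2)*(sqrt(2)*h + 1)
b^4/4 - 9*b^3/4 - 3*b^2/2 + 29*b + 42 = (b/2 + 1)^2*(b - 7)*(b - 6)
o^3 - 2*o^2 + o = o*(o - 1)^2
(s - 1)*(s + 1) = s^2 - 1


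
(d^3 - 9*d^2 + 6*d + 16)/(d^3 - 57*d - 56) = (d - 2)/(d + 7)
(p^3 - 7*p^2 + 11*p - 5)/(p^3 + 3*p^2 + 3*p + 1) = (p^3 - 7*p^2 + 11*p - 5)/(p^3 + 3*p^2 + 3*p + 1)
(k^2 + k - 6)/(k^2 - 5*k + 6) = (k + 3)/(k - 3)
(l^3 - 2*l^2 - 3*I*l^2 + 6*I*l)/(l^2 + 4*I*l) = (l^2 - 2*l - 3*I*l + 6*I)/(l + 4*I)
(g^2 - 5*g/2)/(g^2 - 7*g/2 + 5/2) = g/(g - 1)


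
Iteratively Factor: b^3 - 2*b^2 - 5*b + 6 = (b - 3)*(b^2 + b - 2) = (b - 3)*(b + 2)*(b - 1)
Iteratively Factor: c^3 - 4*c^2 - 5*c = (c + 1)*(c^2 - 5*c) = (c - 5)*(c + 1)*(c)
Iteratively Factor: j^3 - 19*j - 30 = (j + 3)*(j^2 - 3*j - 10) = (j - 5)*(j + 3)*(j + 2)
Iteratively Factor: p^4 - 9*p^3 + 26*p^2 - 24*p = (p - 3)*(p^3 - 6*p^2 + 8*p) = (p - 3)*(p - 2)*(p^2 - 4*p) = (p - 4)*(p - 3)*(p - 2)*(p)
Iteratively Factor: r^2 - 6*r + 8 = (r - 2)*(r - 4)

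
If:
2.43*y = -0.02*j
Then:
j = -121.5*y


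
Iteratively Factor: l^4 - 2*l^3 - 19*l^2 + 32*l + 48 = (l + 4)*(l^3 - 6*l^2 + 5*l + 12) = (l - 3)*(l + 4)*(l^2 - 3*l - 4) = (l - 3)*(l + 1)*(l + 4)*(l - 4)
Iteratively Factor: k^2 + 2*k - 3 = (k - 1)*(k + 3)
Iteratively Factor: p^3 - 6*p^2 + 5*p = (p - 1)*(p^2 - 5*p) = (p - 5)*(p - 1)*(p)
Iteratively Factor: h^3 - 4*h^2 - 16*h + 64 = (h - 4)*(h^2 - 16) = (h - 4)^2*(h + 4)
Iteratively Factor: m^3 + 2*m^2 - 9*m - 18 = (m + 3)*(m^2 - m - 6) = (m - 3)*(m + 3)*(m + 2)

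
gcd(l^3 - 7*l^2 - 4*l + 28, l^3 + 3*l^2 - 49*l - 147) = l - 7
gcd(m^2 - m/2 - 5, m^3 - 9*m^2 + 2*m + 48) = m + 2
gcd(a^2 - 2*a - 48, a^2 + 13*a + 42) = a + 6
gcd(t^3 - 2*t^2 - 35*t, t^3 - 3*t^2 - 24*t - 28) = t - 7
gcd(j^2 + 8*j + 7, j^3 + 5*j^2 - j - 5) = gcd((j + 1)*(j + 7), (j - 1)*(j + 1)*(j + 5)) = j + 1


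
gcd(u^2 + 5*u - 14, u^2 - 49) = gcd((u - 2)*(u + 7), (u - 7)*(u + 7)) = u + 7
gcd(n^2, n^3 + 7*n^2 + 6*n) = n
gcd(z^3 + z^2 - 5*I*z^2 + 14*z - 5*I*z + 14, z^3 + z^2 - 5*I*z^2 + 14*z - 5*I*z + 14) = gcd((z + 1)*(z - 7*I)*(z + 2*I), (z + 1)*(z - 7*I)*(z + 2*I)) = z^3 + z^2*(1 - 5*I) + z*(14 - 5*I) + 14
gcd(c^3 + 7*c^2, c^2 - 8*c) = c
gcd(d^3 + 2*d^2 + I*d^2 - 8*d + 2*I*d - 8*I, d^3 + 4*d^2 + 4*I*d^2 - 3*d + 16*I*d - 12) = d^2 + d*(4 + I) + 4*I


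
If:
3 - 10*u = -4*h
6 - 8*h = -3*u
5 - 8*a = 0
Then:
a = 5/8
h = 69/68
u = 12/17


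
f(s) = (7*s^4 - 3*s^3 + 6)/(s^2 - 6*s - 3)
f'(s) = (6 - 2*s)*(7*s^4 - 3*s^3 + 6)/(s^2 - 6*s - 3)^2 + (28*s^3 - 9*s^2)/(s^2 - 6*s - 3) = (s^2*(9 - 28*s)*(-s^2 + 6*s + 3) - 2*(s - 3)*(7*s^4 - 3*s^3 + 6))/(-s^2 + 6*s + 3)^2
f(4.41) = -239.35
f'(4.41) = -289.79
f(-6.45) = 167.22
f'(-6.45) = -61.15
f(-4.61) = 75.39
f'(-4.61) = -38.92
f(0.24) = -1.36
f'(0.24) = 1.75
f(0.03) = -1.89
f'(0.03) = 3.53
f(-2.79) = 23.01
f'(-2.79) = -19.13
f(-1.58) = 6.85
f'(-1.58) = -7.82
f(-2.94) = 25.99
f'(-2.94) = -20.64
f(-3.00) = 27.25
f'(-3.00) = -21.25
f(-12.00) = 705.83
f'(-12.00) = -133.83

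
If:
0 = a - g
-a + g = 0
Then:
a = g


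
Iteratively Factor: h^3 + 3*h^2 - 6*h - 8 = (h + 4)*(h^2 - h - 2) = (h + 1)*(h + 4)*(h - 2)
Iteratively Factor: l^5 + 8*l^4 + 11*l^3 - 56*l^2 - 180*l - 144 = (l - 3)*(l^4 + 11*l^3 + 44*l^2 + 76*l + 48) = (l - 3)*(l + 4)*(l^3 + 7*l^2 + 16*l + 12) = (l - 3)*(l + 3)*(l + 4)*(l^2 + 4*l + 4) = (l - 3)*(l + 2)*(l + 3)*(l + 4)*(l + 2)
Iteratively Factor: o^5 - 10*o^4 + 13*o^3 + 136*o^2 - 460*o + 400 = (o + 4)*(o^4 - 14*o^3 + 69*o^2 - 140*o + 100) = (o - 2)*(o + 4)*(o^3 - 12*o^2 + 45*o - 50) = (o - 2)^2*(o + 4)*(o^2 - 10*o + 25) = (o - 5)*(o - 2)^2*(o + 4)*(o - 5)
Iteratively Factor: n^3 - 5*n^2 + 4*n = (n - 1)*(n^2 - 4*n) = n*(n - 1)*(n - 4)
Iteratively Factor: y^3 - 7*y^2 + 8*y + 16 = (y - 4)*(y^2 - 3*y - 4) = (y - 4)*(y + 1)*(y - 4)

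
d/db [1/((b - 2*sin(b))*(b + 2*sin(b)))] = 2*(-b + 2*sin(2*b))/((b - 2*sin(b))^2*(b + 2*sin(b))^2)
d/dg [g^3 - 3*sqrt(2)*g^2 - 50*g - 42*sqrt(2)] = 3*g^2 - 6*sqrt(2)*g - 50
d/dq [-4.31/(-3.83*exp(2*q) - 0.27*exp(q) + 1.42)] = (-33.0146*exp(q) - 1.1637)*exp(q)/(3.83*exp(2*q) + 0.27*exp(q) - 1.42)^2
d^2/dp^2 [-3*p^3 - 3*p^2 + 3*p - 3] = -18*p - 6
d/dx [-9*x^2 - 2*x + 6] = -18*x - 2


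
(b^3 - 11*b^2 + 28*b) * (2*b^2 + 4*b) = 2*b^5 - 18*b^4 + 12*b^3 + 112*b^2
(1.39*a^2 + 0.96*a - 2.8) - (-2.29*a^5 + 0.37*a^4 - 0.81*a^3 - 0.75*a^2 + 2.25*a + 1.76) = 2.29*a^5 - 0.37*a^4 + 0.81*a^3 + 2.14*a^2 - 1.29*a - 4.56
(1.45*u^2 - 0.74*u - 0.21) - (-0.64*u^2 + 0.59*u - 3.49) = 2.09*u^2 - 1.33*u + 3.28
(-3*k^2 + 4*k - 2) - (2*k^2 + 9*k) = -5*k^2 - 5*k - 2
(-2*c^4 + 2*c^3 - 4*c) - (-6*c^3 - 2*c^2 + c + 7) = -2*c^4 + 8*c^3 + 2*c^2 - 5*c - 7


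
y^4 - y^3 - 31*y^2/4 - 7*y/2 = y*(y - 7/2)*(y + 1/2)*(y + 2)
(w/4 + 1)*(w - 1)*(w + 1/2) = w^3/4 + 7*w^2/8 - 5*w/8 - 1/2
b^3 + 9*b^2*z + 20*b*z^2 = b*(b + 4*z)*(b + 5*z)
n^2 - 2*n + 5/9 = (n - 5/3)*(n - 1/3)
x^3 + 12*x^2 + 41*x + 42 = (x + 2)*(x + 3)*(x + 7)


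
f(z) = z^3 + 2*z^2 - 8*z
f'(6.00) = 124.00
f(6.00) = 240.00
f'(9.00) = 271.00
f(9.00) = 819.00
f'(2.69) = 24.47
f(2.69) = 12.42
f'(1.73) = 7.90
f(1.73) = -2.68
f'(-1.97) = -4.24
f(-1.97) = 15.88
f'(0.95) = -1.49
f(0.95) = -4.94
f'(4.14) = 59.98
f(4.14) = 72.12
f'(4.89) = 83.30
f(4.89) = 125.63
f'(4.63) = 74.83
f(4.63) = 105.09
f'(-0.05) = -8.19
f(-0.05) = 0.40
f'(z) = 3*z^2 + 4*z - 8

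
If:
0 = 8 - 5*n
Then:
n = 8/5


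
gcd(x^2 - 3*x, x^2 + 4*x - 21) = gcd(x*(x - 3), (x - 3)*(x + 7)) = x - 3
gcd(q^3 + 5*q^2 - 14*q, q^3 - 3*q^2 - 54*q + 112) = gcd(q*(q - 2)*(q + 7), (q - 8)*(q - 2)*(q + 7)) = q^2 + 5*q - 14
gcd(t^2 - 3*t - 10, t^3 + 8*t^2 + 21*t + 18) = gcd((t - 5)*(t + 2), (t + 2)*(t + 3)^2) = t + 2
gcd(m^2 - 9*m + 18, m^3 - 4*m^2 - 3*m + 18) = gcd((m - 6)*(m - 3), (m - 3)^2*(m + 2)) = m - 3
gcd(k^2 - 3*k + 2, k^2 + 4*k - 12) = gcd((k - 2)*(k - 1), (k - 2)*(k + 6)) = k - 2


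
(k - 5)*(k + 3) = k^2 - 2*k - 15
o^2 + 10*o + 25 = (o + 5)^2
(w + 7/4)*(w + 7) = w^2 + 35*w/4 + 49/4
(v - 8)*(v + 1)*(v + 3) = v^3 - 4*v^2 - 29*v - 24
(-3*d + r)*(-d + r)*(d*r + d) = 3*d^3*r + 3*d^3 - 4*d^2*r^2 - 4*d^2*r + d*r^3 + d*r^2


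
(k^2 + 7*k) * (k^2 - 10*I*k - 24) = k^4 + 7*k^3 - 10*I*k^3 - 24*k^2 - 70*I*k^2 - 168*k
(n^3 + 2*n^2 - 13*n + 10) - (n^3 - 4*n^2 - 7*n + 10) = 6*n^2 - 6*n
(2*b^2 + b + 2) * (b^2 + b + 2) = 2*b^4 + 3*b^3 + 7*b^2 + 4*b + 4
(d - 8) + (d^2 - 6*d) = d^2 - 5*d - 8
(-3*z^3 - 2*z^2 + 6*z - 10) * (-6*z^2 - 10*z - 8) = 18*z^5 + 42*z^4 + 8*z^3 + 16*z^2 + 52*z + 80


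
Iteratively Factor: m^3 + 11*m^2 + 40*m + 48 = (m + 4)*(m^2 + 7*m + 12) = (m + 4)^2*(m + 3)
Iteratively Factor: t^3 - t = (t + 1)*(t^2 - t) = t*(t + 1)*(t - 1)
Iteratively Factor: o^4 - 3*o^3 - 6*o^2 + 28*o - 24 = (o - 2)*(o^3 - o^2 - 8*o + 12) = (o - 2)^2*(o^2 + o - 6) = (o - 2)^2*(o + 3)*(o - 2)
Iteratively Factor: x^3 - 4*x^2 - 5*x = (x + 1)*(x^2 - 5*x) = x*(x + 1)*(x - 5)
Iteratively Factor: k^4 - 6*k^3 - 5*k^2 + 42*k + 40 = (k - 4)*(k^3 - 2*k^2 - 13*k - 10) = (k - 4)*(k + 1)*(k^2 - 3*k - 10) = (k - 5)*(k - 4)*(k + 1)*(k + 2)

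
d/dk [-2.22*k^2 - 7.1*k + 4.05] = -4.44*k - 7.1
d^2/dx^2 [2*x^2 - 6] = 4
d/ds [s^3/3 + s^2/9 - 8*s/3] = s^2 + 2*s/9 - 8/3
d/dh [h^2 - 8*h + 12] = 2*h - 8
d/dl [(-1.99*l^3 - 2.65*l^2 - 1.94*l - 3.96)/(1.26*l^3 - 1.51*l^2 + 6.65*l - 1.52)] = (8.88178419700125e-16*l^5 + 6.3439*l^4 - 21.5782*l^3 + 3.49130000000001*l^2 - 3.9032*l + 29.2828)/(1.5876*l^6 - 3.8052*l^5 + 19.0381*l^4 - 23.9134*l^3 + 48.8129*l^2 - 20.216*l + 2.3104)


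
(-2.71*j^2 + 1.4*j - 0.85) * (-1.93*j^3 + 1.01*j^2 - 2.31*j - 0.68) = 5.2303*j^5 - 5.4391*j^4 + 9.3146*j^3 - 2.2497*j^2 + 1.0115*j + 0.578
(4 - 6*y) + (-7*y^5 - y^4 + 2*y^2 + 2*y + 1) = -7*y^5 - y^4 + 2*y^2 - 4*y + 5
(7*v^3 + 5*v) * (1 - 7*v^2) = -49*v^5 - 28*v^3 + 5*v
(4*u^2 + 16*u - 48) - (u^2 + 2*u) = 3*u^2 + 14*u - 48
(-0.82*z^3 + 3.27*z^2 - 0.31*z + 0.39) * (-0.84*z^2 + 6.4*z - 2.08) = 0.6888*z^5 - 7.9948*z^4 + 22.894*z^3 - 9.1132*z^2 + 3.1408*z - 0.8112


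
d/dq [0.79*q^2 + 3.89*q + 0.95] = 1.58*q + 3.89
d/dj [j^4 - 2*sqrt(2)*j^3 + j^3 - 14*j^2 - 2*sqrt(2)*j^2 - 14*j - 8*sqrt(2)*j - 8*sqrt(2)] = 4*j^3 - 6*sqrt(2)*j^2 + 3*j^2 - 28*j - 4*sqrt(2)*j - 14 - 8*sqrt(2)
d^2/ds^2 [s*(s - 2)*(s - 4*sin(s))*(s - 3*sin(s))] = 7*s^3*sin(s) - 14*s^2*sin(s) - 42*s^2*cos(s) + 24*s^2*cos(2*s) + 12*s^2 - 42*s*sin(s) + 56*s*cos(s) - 48*sqrt(2)*s*cos(2*s + pi/4) - 12*s + 28*sin(s) - 48*sin(2*s) - 12*cos(2*s) + 12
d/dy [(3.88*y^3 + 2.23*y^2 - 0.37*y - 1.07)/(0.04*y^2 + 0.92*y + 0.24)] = (0.1552*y^4 + 7.1392*y^3 + 4.86*y^2 + 1.156*y + 0.8956)/(0.0016*y^4 + 0.0736*y^3 + 0.8656*y^2 + 0.4416*y + 0.0576)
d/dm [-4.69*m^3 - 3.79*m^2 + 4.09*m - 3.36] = -14.07*m^2 - 7.58*m + 4.09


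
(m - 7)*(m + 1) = m^2 - 6*m - 7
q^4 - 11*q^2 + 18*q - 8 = (q - 2)*(q - 1)^2*(q + 4)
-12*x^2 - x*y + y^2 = (-4*x + y)*(3*x + y)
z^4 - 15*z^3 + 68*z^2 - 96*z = z*(z - 8)*(z - 4)*(z - 3)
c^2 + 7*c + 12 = (c + 3)*(c + 4)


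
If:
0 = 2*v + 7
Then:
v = -7/2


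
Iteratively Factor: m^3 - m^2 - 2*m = (m - 2)*(m^2 + m) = m*(m - 2)*(m + 1)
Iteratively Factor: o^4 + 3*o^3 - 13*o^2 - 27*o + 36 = (o - 1)*(o^3 + 4*o^2 - 9*o - 36) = (o - 1)*(o + 4)*(o^2 - 9) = (o - 3)*(o - 1)*(o + 4)*(o + 3)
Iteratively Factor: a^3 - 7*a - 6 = (a + 1)*(a^2 - a - 6) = (a + 1)*(a + 2)*(a - 3)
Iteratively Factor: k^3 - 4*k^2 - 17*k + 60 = (k - 5)*(k^2 + k - 12) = (k - 5)*(k - 3)*(k + 4)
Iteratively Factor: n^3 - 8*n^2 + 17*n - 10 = (n - 5)*(n^2 - 3*n + 2) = (n - 5)*(n - 2)*(n - 1)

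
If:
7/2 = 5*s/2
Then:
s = 7/5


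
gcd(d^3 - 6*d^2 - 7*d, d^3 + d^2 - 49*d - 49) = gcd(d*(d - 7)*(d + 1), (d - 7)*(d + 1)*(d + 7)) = d^2 - 6*d - 7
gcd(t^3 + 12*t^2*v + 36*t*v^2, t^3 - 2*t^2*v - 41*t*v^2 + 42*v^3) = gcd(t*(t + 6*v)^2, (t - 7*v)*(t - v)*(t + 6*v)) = t + 6*v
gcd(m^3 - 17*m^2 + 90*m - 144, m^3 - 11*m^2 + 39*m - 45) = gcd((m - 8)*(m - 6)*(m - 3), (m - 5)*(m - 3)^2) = m - 3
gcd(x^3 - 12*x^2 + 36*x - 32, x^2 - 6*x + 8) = x - 2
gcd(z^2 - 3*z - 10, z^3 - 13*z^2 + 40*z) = z - 5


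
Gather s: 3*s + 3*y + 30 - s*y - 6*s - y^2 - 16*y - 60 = s*(-y - 3) - y^2 - 13*y - 30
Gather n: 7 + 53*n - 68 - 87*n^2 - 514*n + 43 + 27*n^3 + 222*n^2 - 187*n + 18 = 27*n^3 + 135*n^2 - 648*n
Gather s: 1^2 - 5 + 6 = 2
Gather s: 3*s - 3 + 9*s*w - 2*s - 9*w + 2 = s*(9*w + 1) - 9*w - 1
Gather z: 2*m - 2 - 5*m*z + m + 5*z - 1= 3*m + z*(5 - 5*m) - 3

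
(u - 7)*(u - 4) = u^2 - 11*u + 28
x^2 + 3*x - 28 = (x - 4)*(x + 7)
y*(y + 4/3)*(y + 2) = y^3 + 10*y^2/3 + 8*y/3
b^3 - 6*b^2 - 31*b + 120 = (b - 8)*(b - 3)*(b + 5)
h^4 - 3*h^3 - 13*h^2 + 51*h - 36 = (h - 3)^2*(h - 1)*(h + 4)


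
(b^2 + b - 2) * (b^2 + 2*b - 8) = b^4 + 3*b^3 - 8*b^2 - 12*b + 16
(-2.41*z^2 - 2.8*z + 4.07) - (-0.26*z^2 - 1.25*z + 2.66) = -2.15*z^2 - 1.55*z + 1.41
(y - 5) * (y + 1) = y^2 - 4*y - 5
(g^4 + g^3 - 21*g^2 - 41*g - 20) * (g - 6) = g^5 - 5*g^4 - 27*g^3 + 85*g^2 + 226*g + 120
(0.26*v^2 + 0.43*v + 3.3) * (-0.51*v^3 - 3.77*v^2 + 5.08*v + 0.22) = -0.1326*v^5 - 1.1995*v^4 - 1.9833*v^3 - 10.1994*v^2 + 16.8586*v + 0.726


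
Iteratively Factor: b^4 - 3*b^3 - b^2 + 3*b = (b + 1)*(b^3 - 4*b^2 + 3*b) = (b - 1)*(b + 1)*(b^2 - 3*b) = (b - 3)*(b - 1)*(b + 1)*(b)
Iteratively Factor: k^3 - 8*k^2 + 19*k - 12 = (k - 4)*(k^2 - 4*k + 3) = (k - 4)*(k - 3)*(k - 1)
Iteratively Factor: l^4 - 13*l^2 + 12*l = (l - 1)*(l^3 + l^2 - 12*l) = (l - 3)*(l - 1)*(l^2 + 4*l) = l*(l - 3)*(l - 1)*(l + 4)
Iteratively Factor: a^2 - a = (a)*(a - 1)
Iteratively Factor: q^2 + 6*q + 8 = (q + 2)*(q + 4)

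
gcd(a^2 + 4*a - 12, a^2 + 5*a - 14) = a - 2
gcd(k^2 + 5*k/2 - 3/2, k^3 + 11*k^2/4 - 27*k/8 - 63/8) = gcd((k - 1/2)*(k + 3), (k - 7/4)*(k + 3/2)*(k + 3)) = k + 3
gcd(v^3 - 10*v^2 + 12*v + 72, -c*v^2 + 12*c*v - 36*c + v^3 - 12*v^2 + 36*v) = v^2 - 12*v + 36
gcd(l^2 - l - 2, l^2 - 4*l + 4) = l - 2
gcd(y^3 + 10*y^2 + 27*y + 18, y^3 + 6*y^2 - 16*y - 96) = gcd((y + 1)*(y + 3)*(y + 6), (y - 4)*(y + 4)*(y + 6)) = y + 6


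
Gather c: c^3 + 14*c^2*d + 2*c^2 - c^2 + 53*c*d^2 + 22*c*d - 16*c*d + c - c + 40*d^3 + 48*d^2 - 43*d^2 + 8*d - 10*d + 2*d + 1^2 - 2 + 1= c^3 + c^2*(14*d + 1) + c*(53*d^2 + 6*d) + 40*d^3 + 5*d^2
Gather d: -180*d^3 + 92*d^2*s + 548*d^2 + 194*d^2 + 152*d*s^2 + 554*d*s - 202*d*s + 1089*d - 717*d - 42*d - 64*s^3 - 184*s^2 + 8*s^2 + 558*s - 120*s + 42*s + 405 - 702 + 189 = -180*d^3 + d^2*(92*s + 742) + d*(152*s^2 + 352*s + 330) - 64*s^3 - 176*s^2 + 480*s - 108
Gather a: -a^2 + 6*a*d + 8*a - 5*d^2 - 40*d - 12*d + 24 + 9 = -a^2 + a*(6*d + 8) - 5*d^2 - 52*d + 33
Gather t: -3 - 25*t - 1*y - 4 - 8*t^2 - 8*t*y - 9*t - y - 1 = -8*t^2 + t*(-8*y - 34) - 2*y - 8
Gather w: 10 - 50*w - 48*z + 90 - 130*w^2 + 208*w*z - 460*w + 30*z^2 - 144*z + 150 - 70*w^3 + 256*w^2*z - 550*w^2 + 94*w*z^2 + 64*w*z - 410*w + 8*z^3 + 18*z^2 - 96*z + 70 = -70*w^3 + w^2*(256*z - 680) + w*(94*z^2 + 272*z - 920) + 8*z^3 + 48*z^2 - 288*z + 320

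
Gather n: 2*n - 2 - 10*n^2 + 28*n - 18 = -10*n^2 + 30*n - 20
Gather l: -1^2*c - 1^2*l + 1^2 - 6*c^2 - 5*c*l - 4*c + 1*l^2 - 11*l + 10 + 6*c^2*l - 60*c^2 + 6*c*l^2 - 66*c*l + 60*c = -66*c^2 + 55*c + l^2*(6*c + 1) + l*(6*c^2 - 71*c - 12) + 11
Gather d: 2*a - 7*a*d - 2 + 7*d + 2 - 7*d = -7*a*d + 2*a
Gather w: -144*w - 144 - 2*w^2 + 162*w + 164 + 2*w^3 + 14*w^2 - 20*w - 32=2*w^3 + 12*w^2 - 2*w - 12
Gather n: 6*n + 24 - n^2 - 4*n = -n^2 + 2*n + 24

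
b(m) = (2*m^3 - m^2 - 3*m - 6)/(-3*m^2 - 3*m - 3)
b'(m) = (6*m + 3)*(2*m^3 - m^2 - 3*m - 6)/(-3*m^2 - 3*m - 3)^2 + (6*m^2 - 2*m - 3)/(-3*m^2 - 3*m - 3)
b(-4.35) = 3.78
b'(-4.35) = -0.68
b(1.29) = 0.61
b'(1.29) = -0.92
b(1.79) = 0.17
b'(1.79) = -0.84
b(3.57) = -1.18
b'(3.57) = -0.72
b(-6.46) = 5.22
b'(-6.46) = -0.68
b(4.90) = -2.12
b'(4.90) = -0.70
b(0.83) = 1.06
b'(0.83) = -1.05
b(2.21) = -0.17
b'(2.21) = -0.79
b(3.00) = -0.77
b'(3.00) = -0.74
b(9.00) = -4.92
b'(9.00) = -0.68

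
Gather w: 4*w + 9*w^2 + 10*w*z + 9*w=9*w^2 + w*(10*z + 13)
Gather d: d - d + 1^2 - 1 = 0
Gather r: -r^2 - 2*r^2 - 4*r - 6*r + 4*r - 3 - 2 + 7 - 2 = -3*r^2 - 6*r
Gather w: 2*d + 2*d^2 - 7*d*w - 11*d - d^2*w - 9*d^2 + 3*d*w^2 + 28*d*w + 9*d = -7*d^2 + 3*d*w^2 + w*(-d^2 + 21*d)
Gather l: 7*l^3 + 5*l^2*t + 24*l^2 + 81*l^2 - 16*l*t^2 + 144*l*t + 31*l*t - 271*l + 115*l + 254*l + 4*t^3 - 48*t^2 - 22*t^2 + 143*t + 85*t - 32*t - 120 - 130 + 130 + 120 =7*l^3 + l^2*(5*t + 105) + l*(-16*t^2 + 175*t + 98) + 4*t^3 - 70*t^2 + 196*t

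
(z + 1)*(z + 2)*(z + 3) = z^3 + 6*z^2 + 11*z + 6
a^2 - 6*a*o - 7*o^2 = (a - 7*o)*(a + o)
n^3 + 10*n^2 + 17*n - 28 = (n - 1)*(n + 4)*(n + 7)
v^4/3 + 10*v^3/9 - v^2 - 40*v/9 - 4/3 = (v/3 + 1)*(v - 2)*(v + 1/3)*(v + 2)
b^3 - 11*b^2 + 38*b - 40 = (b - 5)*(b - 4)*(b - 2)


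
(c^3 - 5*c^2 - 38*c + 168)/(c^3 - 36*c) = (c^2 - 11*c + 28)/(c*(c - 6))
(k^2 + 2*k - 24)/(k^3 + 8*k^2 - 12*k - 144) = 1/(k + 6)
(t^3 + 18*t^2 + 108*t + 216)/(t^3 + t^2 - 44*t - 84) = (t^2 + 12*t + 36)/(t^2 - 5*t - 14)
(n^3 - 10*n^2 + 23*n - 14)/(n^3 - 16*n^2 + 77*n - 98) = (n - 1)/(n - 7)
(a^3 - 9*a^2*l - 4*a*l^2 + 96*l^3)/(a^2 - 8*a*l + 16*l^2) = (a^2 - 5*a*l - 24*l^2)/(a - 4*l)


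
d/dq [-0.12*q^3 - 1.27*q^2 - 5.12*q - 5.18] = -0.36*q^2 - 2.54*q - 5.12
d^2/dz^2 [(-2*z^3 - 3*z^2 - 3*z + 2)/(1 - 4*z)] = 2*(32*z^3 - 24*z^2 + 6*z - 17)/(64*z^3 - 48*z^2 + 12*z - 1)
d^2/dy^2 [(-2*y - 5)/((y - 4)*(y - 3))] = 2*(-2*y^3 - 15*y^2 + 177*y - 353)/(y^6 - 21*y^5 + 183*y^4 - 847*y^3 + 2196*y^2 - 3024*y + 1728)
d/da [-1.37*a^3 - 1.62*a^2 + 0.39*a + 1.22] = -4.11*a^2 - 3.24*a + 0.39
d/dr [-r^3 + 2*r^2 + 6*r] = -3*r^2 + 4*r + 6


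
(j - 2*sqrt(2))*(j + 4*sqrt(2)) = j^2 + 2*sqrt(2)*j - 16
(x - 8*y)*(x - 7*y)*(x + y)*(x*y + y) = x^4*y - 14*x^3*y^2 + x^3*y + 41*x^2*y^3 - 14*x^2*y^2 + 56*x*y^4 + 41*x*y^3 + 56*y^4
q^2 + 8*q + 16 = (q + 4)^2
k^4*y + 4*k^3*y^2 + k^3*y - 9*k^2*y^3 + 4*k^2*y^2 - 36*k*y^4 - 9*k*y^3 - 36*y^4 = (k - 3*y)*(k + 3*y)*(k + 4*y)*(k*y + y)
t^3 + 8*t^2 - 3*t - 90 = (t - 3)*(t + 5)*(t + 6)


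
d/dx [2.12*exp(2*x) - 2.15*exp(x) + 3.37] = (4.24*exp(x) - 2.15)*exp(x)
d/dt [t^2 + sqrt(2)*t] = 2*t + sqrt(2)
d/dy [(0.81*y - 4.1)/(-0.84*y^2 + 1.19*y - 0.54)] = (0.6804*y^2 - 6.888*y + 4.4416)/(0.7056*y^4 - 1.9992*y^3 + 2.3233*y^2 - 1.2852*y + 0.2916)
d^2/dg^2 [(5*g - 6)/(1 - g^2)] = 2*(4*g^2*(6 - 5*g) + 3*(5*g - 2)*(g^2 - 1))/(g^2 - 1)^3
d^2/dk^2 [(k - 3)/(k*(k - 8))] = 2*(k^3 - 9*k^2 + 72*k - 192)/(k^3*(k^3 - 24*k^2 + 192*k - 512))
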